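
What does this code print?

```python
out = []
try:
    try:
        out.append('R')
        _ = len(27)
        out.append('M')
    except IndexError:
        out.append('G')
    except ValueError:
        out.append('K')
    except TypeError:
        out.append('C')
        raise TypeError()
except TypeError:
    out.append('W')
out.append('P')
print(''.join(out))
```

Execution trace: 'R' (inner try body) → 'C' (inner except TypeError) → 'W' (outer except TypeError) → 'P' (after the try/except). Output: RCWP

Answer: RCWP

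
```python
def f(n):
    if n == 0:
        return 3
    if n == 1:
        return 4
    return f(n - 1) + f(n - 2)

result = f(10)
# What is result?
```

Build up from base cases: f(0)=3, f(1)=4, f(2)=7, f(3)=11, f(4)=18, f(5)=29, f(6)=47, ..., f(10)=322

Answer: 322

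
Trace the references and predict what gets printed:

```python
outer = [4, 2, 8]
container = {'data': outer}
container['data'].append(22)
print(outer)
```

Key concept: dict holds reference to list.
Step by step:
`outer = [4, 2, 8]` → outer = [4, 2, 8]
`container = {'data': outer}` → container = {'data': [4, 2, 8]}
`container['data'].append(22)` → outer = [4, 2, 8, 22]; container = {'data': [4, 2, 8, 22]}
`print(outer)` → prints [4, 2, 8, 22]

Answer: [4, 2, 8, 22]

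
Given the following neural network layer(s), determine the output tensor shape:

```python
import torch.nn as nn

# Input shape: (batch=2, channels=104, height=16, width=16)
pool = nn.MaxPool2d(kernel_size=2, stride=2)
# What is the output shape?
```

Input: (2, 104, 16, 16) -> Output: (2, 104, 8, 8)

Answer: (2, 104, 8, 8)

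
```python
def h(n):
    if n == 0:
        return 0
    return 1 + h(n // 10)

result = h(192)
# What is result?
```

Count of digits of 192: 3

Answer: 3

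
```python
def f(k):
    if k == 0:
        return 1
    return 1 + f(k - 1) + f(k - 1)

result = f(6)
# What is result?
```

f(k) = 1 + 2·f(k-1), f(0)=1. Closed form: (1+1)·2^6 - 1 = 127.

Answer: 127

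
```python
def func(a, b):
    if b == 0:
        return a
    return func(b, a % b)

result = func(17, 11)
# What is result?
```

func(17, 11) -> func(11, 6) -> func(6, 5) -> func(5, 1) -> func(1, 0) -> 1

Answer: 1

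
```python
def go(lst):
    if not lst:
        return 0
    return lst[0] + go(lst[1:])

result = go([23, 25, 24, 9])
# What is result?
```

23 + 25 + 24 + 9 + 0 = 81

Answer: 81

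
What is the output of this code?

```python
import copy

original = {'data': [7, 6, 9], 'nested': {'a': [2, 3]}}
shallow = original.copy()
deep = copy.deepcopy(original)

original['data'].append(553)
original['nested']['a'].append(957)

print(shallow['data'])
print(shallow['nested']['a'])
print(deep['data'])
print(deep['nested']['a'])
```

Key concept: comparing shallow vs deep copy.
Step by step:
`original = {'data': [7, 6, 9], 'nested': {'a': [2, 3]}}` → original = {'data': [7, 6, 9], 'nested': {'a': [2, 3]}}
`shallow = original.copy()` → shallow = {'data': [7, 6, 9], 'nested': {'a': [2, 3]}}
`deep = copy.deepcopy(original)` → deep = {'data': [7, 6, 9], 'nested': {'a': [2, 3]}}
`original['data'].append(553)` → original = {'data': [7, 6, 9, 553], 'nested': {'a': [2, 3]}}; shallow = {'data': [7, 6, 9, 553], 'nested': {'a': [2, 3]}}
`original['nested']['a'].append(957)` → original = {'data': [7, 6, 9, 553], 'nested': {'a': [2, 3, 957]}}; shallow = {'data': [7, 6, 9, 553], 'nested': {'a': [2, 3, 957]}}
`print(shallow['data'])` → prints [7, 6, 9, 553]
`print(shallow['nested']['a'])` → prints [2, 3, 957]
`print(deep['data'])` → prints [7, 6, 9]
`print(deep['nested']['a'])` → prints [2, 3]

Answer:
[7, 6, 9, 553]
[2, 3, 957]
[7, 6, 9]
[2, 3]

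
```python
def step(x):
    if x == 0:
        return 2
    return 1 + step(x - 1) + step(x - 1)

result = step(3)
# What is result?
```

step(x) = 1 + 2·step(x-1), step(0)=2. Closed form: (2+1)·2^3 - 1 = 23.

Answer: 23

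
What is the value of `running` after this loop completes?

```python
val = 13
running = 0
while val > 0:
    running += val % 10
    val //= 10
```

Sum digits of 13
`running` takes the values: 0 → 3 → 4

Answer: 4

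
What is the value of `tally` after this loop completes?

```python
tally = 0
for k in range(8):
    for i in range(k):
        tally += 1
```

Triangle number: 0+1+2+...+7
`tally` takes the values: 0 → 1 → 2 → 3 → 4 → 5 → 6 → 7 → 8 → 9 → 10 → 11 → 12 → 13 → 14 → 15 → 16 → 17 → 18 → 19 → 20 → 21 → 22 → 23 → 24 → 25 → 26 → 27 → 28

Answer: 28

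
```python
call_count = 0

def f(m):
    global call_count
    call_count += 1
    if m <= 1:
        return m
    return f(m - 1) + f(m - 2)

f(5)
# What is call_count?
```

Calls(m) = 1 + Calls(m-1) + Calls(m-2); Calls(0)=Calls(1)=1. For m=5 this gives 15.

Answer: 15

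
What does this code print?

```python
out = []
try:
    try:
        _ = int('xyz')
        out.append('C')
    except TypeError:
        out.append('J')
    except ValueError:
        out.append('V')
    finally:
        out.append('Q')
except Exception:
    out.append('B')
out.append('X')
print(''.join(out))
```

Execution trace: 'V' (inner except ValueError) → 'Q' (inner finally) → 'X' (after the try/except). Output: VQX

Answer: VQX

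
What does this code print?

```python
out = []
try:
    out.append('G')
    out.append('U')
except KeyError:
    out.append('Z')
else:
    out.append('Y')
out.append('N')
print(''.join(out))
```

Execution trace: 'G' (try body) → 'U' (try body, no exception) → 'Y' (else) → 'N' (after the try/except). Output: GUYN

Answer: GUYN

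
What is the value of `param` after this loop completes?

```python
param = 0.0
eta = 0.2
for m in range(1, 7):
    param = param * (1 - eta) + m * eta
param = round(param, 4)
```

Moving average with lr=0.2
`param` takes the values: 0.0 → 0.2 → 0.56 → 1.048 → 1.6384 → 2.31072 → 3.048576 → 3.0486

Answer: 3.0486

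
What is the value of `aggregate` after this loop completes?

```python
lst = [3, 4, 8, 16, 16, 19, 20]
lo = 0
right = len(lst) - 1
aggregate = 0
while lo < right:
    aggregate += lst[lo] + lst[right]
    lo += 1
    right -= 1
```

Sum of pairs from ends
`aggregate` takes the values: 0 → 23 → 46 → 70

Answer: 70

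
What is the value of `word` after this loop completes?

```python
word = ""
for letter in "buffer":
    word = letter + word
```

Reverse 'buffer'
`word` takes the values: "" → "b" → "ub" → "fub" → "ffub" → "effub" → "reffub"

Answer: "reffub"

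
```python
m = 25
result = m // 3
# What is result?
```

Trace:
`m = 25` → m = 25
`result = m // 3` → result = 8
So result = 8

Answer: 8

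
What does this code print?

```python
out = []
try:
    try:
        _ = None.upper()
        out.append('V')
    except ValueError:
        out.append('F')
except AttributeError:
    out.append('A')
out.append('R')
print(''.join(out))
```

Execution trace: 'A' (outer except AttributeError) → 'R' (after the try/except). Output: AR

Answer: AR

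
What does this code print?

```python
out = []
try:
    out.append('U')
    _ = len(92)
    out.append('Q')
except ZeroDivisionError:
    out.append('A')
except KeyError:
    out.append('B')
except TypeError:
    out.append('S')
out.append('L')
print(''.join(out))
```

Execution trace: 'U' (try body) → 'S' (except TypeError) → 'L' (after the try/except). Output: USL

Answer: USL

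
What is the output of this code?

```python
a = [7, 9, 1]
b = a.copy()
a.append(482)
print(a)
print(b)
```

Key concept: list.copy() creates independent copy.
Step by step:
`a = [7, 9, 1]` → a = [7, 9, 1]
`b = a.copy()` → b = [7, 9, 1]
`a.append(482)` → a = [7, 9, 1, 482]
`print(a)` → prints [7, 9, 1, 482]
`print(b)` → prints [7, 9, 1]

Answer:
[7, 9, 1, 482]
[7, 9, 1]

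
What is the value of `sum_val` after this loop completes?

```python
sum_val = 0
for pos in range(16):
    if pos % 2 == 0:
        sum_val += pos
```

Sum of even numbers 0 to 15
`sum_val` takes the values: 0 → 2 → 6 → 12 → 20 → 30 → 42 → 56

Answer: 56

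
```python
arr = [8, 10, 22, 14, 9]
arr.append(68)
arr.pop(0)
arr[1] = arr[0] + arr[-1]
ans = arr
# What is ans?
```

Trace:
`arr = [8, 10, 22, 14, 9]` → arr = [8, 10, 22, 14, 9]
`arr.append(68)` → arr = [8, 10, 22, 14, 9, 68]
`arr.pop(0)` → arr = [10, 22, 14, 9, 68]
`arr[1] = arr[0] + arr[-1]` → arr = [10, 78, 14, 9, 68]
`ans = arr` → ans = [10, 78, 14, 9, 68]
So ans = [10, 78, 14, 9, 68]

Answer: [10, 78, 14, 9, 68]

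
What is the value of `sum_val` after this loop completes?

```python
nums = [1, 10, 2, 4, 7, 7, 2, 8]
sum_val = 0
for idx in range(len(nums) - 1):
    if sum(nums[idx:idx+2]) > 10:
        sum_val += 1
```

Count windows with sum > 10
`sum_val` takes the values: 0 → 1 → 2 → 3 → 4

Answer: 4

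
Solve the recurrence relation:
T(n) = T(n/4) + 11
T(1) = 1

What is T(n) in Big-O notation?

Each step divides n by 4 and adds 11. After log_4(n) steps we reach T(1)=1. So T(n) = 11·log_4(n) + 1 = O(log n).

Answer: O(log n)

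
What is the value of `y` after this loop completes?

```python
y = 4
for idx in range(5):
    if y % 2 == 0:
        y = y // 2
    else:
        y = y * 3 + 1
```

Collatz-style transformation from 4
`y` takes the values: 4 → 2 → 1 → 4 → 2 → 1

Answer: 1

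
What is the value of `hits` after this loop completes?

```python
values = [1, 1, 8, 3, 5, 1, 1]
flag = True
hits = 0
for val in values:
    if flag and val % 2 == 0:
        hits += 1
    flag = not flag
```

Count even values at even positions
`hits` takes the values: 0 → 1

Answer: 1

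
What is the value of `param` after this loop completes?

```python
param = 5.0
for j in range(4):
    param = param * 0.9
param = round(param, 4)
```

Exponential decay: 5.0 * 0.9^4
`param` takes the values: 5.0 → 4.5 → 4.05 → 3.645 → 3.2805

Answer: 3.2805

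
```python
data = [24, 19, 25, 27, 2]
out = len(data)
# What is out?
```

Trace:
`data = [24, 19, 25, 27, 2]` → data = [24, 19, 25, 27, 2]
`out = len(data)` → out = 5
So out = 5

Answer: 5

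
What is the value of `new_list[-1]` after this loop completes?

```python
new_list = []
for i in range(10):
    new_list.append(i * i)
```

Last element of squares 0 to 9
`new_list` takes the values: [] → [0] → [0, 1] → [0, 1, 4] → [0, 1, 4, 9] → [0, 1, 4, 9, 16] → [0, 1, 4, 9, 16, 25] → [0, 1, 4, 9, 16, 25, 36] → [0, 1, 4, 9, 16, 25, 36, 49] → [0, 1, 4, 9, 16, 25, 36, 49, 64] → [0, 1, 4, 9, 16, 25, 36, 49, 64, 81]
So `new_list[-1]` = 81

Answer: 81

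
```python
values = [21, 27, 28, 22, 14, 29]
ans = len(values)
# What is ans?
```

Trace:
`values = [21, 27, 28, 22, 14, 29]` → values = [21, 27, 28, 22, 14, 29]
`ans = len(values)` → ans = 6
So ans = 6

Answer: 6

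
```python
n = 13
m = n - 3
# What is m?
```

Trace:
`n = 13` → n = 13
`m = n - 3` → m = 10
So m = 10

Answer: 10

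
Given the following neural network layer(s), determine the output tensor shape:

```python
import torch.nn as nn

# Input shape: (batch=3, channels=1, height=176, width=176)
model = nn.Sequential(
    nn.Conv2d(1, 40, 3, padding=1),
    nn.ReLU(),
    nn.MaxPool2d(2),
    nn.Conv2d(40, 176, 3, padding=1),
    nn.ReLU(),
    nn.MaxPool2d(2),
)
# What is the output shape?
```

Input: (3, 1, 176, 176) -> after first Conv2d: (3, 40, 176, 176) -> after first MaxPool2d: (3, 40, 88, 88) -> after second Conv2d: (3, 176, 88, 88) -> Output: (3, 176, 44, 44)

Answer: (3, 176, 44, 44)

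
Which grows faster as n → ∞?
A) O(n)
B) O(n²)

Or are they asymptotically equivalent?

O(n) vs O(n²): Higher order terms dominate.

Answer: B) O(n²) grows faster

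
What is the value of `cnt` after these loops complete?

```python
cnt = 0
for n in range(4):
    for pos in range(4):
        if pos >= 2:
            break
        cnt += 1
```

Inner breaks at 2, outer runs 4 times
`cnt` takes the values: 0 → 1 → 2 → 3 → 4 → 5 → 6 → 7 → 8

Answer: 8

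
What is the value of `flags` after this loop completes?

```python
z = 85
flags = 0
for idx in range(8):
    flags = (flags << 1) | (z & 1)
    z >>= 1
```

Reverse lowest 8 bits of 85
`flags` takes the values: 0 → 1 → 2 → 5 → 10 → 21 → 42 → 85 → 170

Answer: 170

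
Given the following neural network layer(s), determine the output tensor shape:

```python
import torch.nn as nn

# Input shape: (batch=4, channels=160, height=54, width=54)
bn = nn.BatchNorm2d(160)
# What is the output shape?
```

Input: (4, 160, 54, 54) -> Output: (4, 160, 54, 54)

Answer: (4, 160, 54, 54)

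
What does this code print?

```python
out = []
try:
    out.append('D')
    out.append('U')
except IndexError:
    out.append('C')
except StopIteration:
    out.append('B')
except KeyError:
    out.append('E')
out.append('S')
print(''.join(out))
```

Execution trace: 'D' (try body) → 'U' (try body, no exception) → 'S' (after the try/except). Output: DUS

Answer: DUS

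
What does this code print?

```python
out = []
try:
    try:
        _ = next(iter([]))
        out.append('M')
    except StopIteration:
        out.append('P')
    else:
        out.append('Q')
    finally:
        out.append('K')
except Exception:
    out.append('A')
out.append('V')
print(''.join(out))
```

Execution trace: 'P' (inner except StopIteration) → 'K' (inner finally) → 'V' (after the try/except). Output: PKV

Answer: PKV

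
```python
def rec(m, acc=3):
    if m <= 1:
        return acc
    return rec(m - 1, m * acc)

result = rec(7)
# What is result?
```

Accumulator trace (n, acc): (7, 3) -> (6, 21) -> (5, 126) -> (4, 630) -> (3, 2520) -> (2, 7560) -> (1, 15120) -> return 15120

Answer: 15120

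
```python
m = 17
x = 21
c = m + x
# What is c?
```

Trace:
`m = 17` → m = 17
`x = 21` → x = 21
`c = m + x` → c = 38
So c = 38

Answer: 38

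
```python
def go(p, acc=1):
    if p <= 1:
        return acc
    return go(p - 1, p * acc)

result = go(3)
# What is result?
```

Accumulator trace (n, acc): (3, 1) -> (2, 3) -> (1, 6) -> return 6

Answer: 6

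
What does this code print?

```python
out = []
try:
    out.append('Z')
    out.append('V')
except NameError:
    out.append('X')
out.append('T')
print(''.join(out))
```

Execution trace: 'Z' (try body) → 'V' (try body, no exception) → 'T' (after the try/except). Output: ZVT

Answer: ZVT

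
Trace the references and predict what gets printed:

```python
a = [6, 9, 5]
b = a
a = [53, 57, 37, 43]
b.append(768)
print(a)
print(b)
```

Key concept: rebinding vs mutation: a is rebound to a new list, b still points at the original.
Step by step:
`a = [6, 9, 5]` → a = [6, 9, 5]
`b = a` → b = [6, 9, 5] (same object as a)
`a = [53, 57, 37, 43]` → a = [53, 57, 37, 43]
`b.append(768)` → b = [6, 9, 5, 768]
`print(a)` → prints [53, 57, 37, 43]
`print(b)` → prints [6, 9, 5, 768]

Answer:
[53, 57, 37, 43]
[6, 9, 5, 768]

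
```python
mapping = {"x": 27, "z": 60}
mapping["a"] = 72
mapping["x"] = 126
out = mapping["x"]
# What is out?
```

Trace:
`mapping = {"x": 27, "z": 60}` → mapping = {'x': 27, 'z': 60}
`mapping["a"] = 72` → mapping = {'x': 27, 'z': 60, 'a': 72}
`mapping["x"] = 126` → mapping = {'x': 126, 'z': 60, 'a': 72}
`out = mapping["x"]` → out = 126
So out = 126

Answer: 126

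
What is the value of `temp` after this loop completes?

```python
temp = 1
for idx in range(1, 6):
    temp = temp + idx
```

Start at 1, add 1 through 5
`temp` takes the values: 1 → 2 → 4 → 7 → 11 → 16

Answer: 16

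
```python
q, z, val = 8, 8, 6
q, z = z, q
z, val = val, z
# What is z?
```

Trace:
`q, z, val = 8, 8, 6` → q = 8; z = 8; val = 6
`q, z = z, q` → q = 8; z = 8
`z, val = val, z` → z = 6; val = 8
So z = 6

Answer: 6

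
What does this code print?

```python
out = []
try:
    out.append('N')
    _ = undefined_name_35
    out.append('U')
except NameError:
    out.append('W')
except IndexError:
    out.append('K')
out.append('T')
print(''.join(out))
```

Execution trace: 'N' (try body) → 'W' (except NameError) → 'T' (after the try/except). Output: NWT

Answer: NWT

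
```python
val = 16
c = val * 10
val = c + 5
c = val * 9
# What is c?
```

Trace:
`val = 16` → val = 16
`c = val * 10` → c = 160
`val = c + 5` → val = 165
`c = val * 9` → c = 1485
So c = 1485

Answer: 1485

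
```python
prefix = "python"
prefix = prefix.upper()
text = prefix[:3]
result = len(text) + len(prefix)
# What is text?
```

Trace:
`prefix = "python"` → prefix = 'python'
`prefix = prefix.upper()` → prefix = 'PYTHON'
`text = prefix[:3]` → text = 'PYT'
`result = len(text) + len(prefix)` → result = 9
So text = 'PYT'

Answer: 'PYT'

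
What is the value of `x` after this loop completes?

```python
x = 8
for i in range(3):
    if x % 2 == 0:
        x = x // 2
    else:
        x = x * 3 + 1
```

Collatz-style transformation from 8
`x` takes the values: 8 → 4 → 2 → 1

Answer: 1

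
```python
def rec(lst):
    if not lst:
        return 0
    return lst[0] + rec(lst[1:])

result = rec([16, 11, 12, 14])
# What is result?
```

16 + 11 + 12 + 14 + 0 = 53

Answer: 53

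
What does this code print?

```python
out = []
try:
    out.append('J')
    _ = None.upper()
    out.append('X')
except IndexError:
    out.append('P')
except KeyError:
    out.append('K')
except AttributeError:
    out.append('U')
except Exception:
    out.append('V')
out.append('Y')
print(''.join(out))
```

Execution trace: 'J' (try body) → 'U' (except AttributeError) → 'Y' (after the try/except). Output: JUY

Answer: JUY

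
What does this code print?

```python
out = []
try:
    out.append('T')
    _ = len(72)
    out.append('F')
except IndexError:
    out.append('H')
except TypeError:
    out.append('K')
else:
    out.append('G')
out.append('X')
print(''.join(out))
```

Execution trace: 'T' (try body) → 'K' (except TypeError) → 'X' (after the try/except). Output: TKX

Answer: TKX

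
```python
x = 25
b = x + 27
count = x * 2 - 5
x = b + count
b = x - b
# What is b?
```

Trace:
`x = 25` → x = 25
`b = x + 27` → b = 52
`count = x * 2 - 5` → count = 45
`x = b + count` → x = 97
`b = x - b` → b = 45
So b = 45

Answer: 45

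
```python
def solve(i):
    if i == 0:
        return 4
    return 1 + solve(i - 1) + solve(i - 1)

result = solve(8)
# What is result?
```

solve(i) = 1 + 2·solve(i-1), solve(0)=4. Closed form: (4+1)·2^8 - 1 = 1279.

Answer: 1279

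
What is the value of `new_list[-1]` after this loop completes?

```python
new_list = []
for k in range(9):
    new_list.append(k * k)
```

Last element of squares 0 to 8
`new_list` takes the values: [] → [0] → [0, 1] → [0, 1, 4] → [0, 1, 4, 9] → [0, 1, 4, 9, 16] → [0, 1, 4, 9, 16, 25] → [0, 1, 4, 9, 16, 25, 36] → [0, 1, 4, 9, 16, 25, 36, 49] → [0, 1, 4, 9, 16, 25, 36, 49, 64]
So `new_list[-1]` = 64

Answer: 64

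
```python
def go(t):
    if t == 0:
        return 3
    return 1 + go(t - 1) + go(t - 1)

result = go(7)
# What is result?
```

go(t) = 1 + 2·go(t-1), go(0)=3. Closed form: (3+1)·2^7 - 1 = 511.

Answer: 511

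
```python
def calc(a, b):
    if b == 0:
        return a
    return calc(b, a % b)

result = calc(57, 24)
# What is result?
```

calc(57, 24) -> calc(24, 9) -> calc(9, 6) -> calc(6, 3) -> calc(3, 0) -> 3

Answer: 3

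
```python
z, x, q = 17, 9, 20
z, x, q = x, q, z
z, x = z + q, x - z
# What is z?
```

Trace:
`z, x, q = 17, 9, 20` → z = 17; x = 9; q = 20
`z, x, q = x, q, z` → z = 9; x = 20; q = 17
`z, x = z + q, x - z` → z = 26; x = 11
So z = 26

Answer: 26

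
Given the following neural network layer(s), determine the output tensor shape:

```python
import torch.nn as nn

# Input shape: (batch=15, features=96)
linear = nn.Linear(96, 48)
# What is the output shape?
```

Input: (15, 96) -> Output: (15, 48)

Answer: (15, 48)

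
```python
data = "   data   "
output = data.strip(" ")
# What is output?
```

Trace:
`data = "   data   "` → data = '   data   '
`output = data.strip(" ")` → output = 'data'
So output = 'data'

Answer: 'data'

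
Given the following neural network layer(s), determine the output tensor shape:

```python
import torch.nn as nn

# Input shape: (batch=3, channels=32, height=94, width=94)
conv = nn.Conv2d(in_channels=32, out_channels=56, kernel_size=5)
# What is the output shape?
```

Input: (3, 32, 94, 94) -> Output: (3, 56, 90, 90)

Answer: (3, 56, 90, 90)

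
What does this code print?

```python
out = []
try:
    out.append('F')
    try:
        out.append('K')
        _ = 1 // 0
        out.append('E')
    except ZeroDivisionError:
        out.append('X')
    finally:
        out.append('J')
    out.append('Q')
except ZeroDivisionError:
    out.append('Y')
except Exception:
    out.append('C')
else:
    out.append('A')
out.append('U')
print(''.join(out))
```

Execution trace: 'F' (try body) → 'K' (inner try body) → 'X' (inner except ZeroDivisionError) → 'J' (inner finally) → 'Q' (try body, no exception) → 'A' (else) → 'U' (after the try/except). Output: FKXJQAU

Answer: FKXJQAU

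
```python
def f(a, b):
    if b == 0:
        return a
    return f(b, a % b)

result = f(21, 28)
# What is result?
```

f(21, 28) -> f(28, 21) -> f(21, 7) -> f(7, 0) -> 7

Answer: 7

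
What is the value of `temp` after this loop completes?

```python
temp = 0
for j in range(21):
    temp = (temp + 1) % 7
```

Increment mod 7, 21 times = 0
`temp` takes the values: 0 → 1 → 2 → 3 → 4 → 5 → 6 → 0 → 1 → 2 → 3 → 4 → 5 → 6 → 0 → 1 → 2 → 3 → 4 → 5 → 6 → 0

Answer: 0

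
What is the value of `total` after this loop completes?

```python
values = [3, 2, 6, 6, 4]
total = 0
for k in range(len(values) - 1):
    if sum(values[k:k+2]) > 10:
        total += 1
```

Count windows with sum > 10
`total` takes the values: 0 → 1

Answer: 1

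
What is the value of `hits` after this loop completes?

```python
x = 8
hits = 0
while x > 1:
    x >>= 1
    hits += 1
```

Count right shifts until 1
`hits` takes the values: 0 → 1 → 2 → 3

Answer: 3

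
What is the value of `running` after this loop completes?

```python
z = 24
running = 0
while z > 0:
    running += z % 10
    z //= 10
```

Sum digits of 24
`running` takes the values: 0 → 4 → 6

Answer: 6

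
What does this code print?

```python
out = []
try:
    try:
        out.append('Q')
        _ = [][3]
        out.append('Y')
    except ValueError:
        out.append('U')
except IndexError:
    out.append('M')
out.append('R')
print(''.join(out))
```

Execution trace: 'Q' (try body) → 'M' (outer except IndexError) → 'R' (after the try/except). Output: QMR

Answer: QMR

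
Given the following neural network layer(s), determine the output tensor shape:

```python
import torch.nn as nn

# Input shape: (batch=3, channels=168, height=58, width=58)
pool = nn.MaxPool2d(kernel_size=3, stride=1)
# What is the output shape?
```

Input: (3, 168, 58, 58) -> Output: (3, 168, 56, 56)

Answer: (3, 168, 56, 56)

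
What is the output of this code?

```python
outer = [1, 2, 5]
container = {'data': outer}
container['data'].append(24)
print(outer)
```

Key concept: dict holds reference to list.
Step by step:
`outer = [1, 2, 5]` → outer = [1, 2, 5]
`container = {'data': outer}` → container = {'data': [1, 2, 5]}
`container['data'].append(24)` → outer = [1, 2, 5, 24]; container = {'data': [1, 2, 5, 24]}
`print(outer)` → prints [1, 2, 5, 24]

Answer: [1, 2, 5, 24]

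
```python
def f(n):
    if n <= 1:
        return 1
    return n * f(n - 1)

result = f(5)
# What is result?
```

f(5) = 5 * 4 * 3 * 2 * 1 = 120

Answer: 120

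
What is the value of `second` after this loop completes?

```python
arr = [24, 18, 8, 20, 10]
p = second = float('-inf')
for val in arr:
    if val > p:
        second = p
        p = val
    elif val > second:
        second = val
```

Second largest (with repeats) in [24, 18, 8, 20, 10]
`second` takes the values: -inf → 18 → 20

Answer: 20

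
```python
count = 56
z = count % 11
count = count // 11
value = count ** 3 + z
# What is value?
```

Trace:
`count = 56` → count = 56
`z = count % 11` → z = 1
`count = count // 11` → count = 5
`value = count ** 3 + z` → value = 126
So value = 126

Answer: 126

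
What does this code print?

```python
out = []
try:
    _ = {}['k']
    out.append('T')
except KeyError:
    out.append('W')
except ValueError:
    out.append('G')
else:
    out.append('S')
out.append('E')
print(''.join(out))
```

Execution trace: 'W' (except KeyError) → 'E' (after the try/except). Output: WE

Answer: WE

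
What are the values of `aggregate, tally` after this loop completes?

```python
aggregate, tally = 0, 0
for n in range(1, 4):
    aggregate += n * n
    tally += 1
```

Sum of squares and count
`aggregate, tally` takes the values: (0, 0) → (1, 0) → (1, 1) → (5, 1) → (5, 2) → (14, 2) → (14, 3)

Answer: 14, 3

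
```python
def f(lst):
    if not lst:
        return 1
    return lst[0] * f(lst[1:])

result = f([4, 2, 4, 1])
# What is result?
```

Product over [4, 2, 4, 1] = 4 * 2 * 4 * 1 = 32

Answer: 32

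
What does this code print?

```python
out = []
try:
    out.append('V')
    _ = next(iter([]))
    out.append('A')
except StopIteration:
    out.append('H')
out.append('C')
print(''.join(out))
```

Execution trace: 'V' (try body) → 'H' (except StopIteration) → 'C' (after the try/except). Output: VHC

Answer: VHC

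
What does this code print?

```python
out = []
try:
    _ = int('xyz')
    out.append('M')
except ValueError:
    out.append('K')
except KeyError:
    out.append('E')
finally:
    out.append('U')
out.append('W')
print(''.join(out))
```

Execution trace: 'K' (except ValueError) → 'U' (finally) → 'W' (after the try/except). Output: KUW

Answer: KUW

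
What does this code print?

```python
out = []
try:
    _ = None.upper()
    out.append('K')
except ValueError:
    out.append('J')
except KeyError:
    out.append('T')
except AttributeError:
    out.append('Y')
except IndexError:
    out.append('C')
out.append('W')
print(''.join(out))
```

Execution trace: 'Y' (except AttributeError) → 'W' (after the try/except). Output: YW

Answer: YW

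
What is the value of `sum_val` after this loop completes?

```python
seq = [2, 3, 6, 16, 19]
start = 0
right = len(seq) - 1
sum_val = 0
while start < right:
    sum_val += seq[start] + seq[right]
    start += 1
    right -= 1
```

Sum of pairs from ends
`sum_val` takes the values: 0 → 21 → 40

Answer: 40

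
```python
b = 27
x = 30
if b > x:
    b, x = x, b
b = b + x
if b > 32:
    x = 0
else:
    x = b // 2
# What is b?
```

Trace:
`b = 27` → b = 27
`x = 30` → x = 30
`if b > x: ...` → b > x is False → no variable changes
`b = b + x` → b = 57
`if b > 32: ...` → b > 32 is True → x = 0
So b = 57

Answer: 57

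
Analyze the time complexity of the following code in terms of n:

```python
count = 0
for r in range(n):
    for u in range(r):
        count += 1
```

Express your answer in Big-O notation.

Each loop level contributes: n × n. Multiplying the contributions gives O(n^2).

Answer: O(n^2)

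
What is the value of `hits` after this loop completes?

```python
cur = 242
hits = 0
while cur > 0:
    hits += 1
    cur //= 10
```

Count digits by repeated division by 10
`hits` takes the values: 0 → 1 → 2 → 3

Answer: 3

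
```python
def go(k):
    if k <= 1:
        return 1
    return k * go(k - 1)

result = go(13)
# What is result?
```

go(13) = 13 * 12 * 11 * 10 * 9 * 8 * 7 * 6 * 5 * 4 * 3 * 2 * 1 = 6227020800

Answer: 6227020800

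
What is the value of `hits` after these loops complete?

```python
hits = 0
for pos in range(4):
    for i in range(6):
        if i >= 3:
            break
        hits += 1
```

Inner breaks at 3, outer runs 4 times
`hits` takes the values: 0 → 1 → 2 → 3 → 4 → 5 → 6 → 7 → 8 → 9 → 10 → 11 → 12

Answer: 12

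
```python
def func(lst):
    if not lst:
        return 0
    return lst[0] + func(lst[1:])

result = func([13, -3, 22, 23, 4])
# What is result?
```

13 + (-3) + 22 + 23 + 4 + 0 = 59

Answer: 59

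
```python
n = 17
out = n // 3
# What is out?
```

Trace:
`n = 17` → n = 17
`out = n // 3` → out = 5
So out = 5

Answer: 5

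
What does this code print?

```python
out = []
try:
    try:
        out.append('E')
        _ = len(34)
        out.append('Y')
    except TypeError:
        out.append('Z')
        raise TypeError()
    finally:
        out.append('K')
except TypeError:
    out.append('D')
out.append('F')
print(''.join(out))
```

Execution trace: 'E' (inner try body) → 'Z' (inner except TypeError) → 'K' (inner finally) → 'D' (outer except TypeError) → 'F' (after the try/except). Output: EZKDF

Answer: EZKDF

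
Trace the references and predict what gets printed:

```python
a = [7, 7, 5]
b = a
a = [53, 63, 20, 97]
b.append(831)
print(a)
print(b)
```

Key concept: rebinding vs mutation: a is rebound to a new list, b still points at the original.
Step by step:
`a = [7, 7, 5]` → a = [7, 7, 5]
`b = a` → b = [7, 7, 5] (same object as a)
`a = [53, 63, 20, 97]` → a = [53, 63, 20, 97]
`b.append(831)` → b = [7, 7, 5, 831]
`print(a)` → prints [53, 63, 20, 97]
`print(b)` → prints [7, 7, 5, 831]

Answer:
[53, 63, 20, 97]
[7, 7, 5, 831]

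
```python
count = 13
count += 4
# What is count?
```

Trace:
`count = 13` → count = 13
`count += 4` → count = 17
So count = 17

Answer: 17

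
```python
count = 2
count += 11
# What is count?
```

Trace:
`count = 2` → count = 2
`count += 11` → count = 13
So count = 13

Answer: 13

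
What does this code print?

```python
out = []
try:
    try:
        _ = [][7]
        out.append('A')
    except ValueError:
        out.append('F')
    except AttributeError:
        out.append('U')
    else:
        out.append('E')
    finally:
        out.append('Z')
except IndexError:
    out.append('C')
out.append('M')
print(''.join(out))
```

Execution trace: 'Z' (finally) → 'C' (outer except IndexError) → 'M' (after the try/except). Output: ZCM

Answer: ZCM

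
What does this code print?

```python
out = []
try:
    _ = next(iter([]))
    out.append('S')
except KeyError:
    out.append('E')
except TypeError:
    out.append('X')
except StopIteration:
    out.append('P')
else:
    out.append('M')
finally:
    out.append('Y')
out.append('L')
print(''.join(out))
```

Execution trace: 'P' (except StopIteration) → 'Y' (finally) → 'L' (after the try/except). Output: PYL

Answer: PYL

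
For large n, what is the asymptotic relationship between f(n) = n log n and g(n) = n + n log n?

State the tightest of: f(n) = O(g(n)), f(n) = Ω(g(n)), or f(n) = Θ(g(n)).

n log n vs n + n log n: f(n) = Θ(g(n)) — they are asymptotically equivalent (the n term is dominated).

Answer: f(n) = Θ(g(n)) — they are asymptotically equivalent (the n term is dominated).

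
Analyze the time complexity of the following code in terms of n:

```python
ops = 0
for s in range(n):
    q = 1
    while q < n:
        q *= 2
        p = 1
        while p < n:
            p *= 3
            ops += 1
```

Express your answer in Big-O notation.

Each loop level contributes: n × log n × log n. Multiplying the contributions gives O(n log² n).

Answer: O(n log² n)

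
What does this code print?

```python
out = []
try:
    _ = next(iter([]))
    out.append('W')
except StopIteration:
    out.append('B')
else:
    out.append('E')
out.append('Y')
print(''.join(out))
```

Execution trace: 'B' (except StopIteration) → 'Y' (after the try/except). Output: BY

Answer: BY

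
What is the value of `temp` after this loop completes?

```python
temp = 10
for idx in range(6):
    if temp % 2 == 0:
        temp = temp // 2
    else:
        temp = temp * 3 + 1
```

Collatz-style transformation from 10
`temp` takes the values: 10 → 5 → 16 → 8 → 4 → 2 → 1

Answer: 1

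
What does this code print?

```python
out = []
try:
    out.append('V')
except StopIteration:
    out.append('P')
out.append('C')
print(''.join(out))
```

Execution trace: 'V' (try body, no exception) → 'C' (after the try/except). Output: VC

Answer: VC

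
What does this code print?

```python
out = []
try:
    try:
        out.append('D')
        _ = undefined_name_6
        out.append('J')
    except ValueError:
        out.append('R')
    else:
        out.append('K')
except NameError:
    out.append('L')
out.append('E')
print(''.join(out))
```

Execution trace: 'D' (inner try body) → 'L' (outer except NameError) → 'E' (after the try/except). Output: DLE

Answer: DLE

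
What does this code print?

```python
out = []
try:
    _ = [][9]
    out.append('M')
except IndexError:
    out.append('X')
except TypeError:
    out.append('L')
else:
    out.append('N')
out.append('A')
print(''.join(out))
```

Execution trace: 'X' (except IndexError) → 'A' (after the try/except). Output: XA

Answer: XA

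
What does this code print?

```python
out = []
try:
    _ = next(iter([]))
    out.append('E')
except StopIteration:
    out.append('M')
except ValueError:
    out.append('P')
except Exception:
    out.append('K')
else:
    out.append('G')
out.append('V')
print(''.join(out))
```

Execution trace: 'M' (except StopIteration) → 'V' (after the try/except). Output: MV

Answer: MV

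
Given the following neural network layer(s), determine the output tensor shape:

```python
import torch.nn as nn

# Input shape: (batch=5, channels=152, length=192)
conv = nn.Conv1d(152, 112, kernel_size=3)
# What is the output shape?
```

Input: (5, 152, 192) -> Output: (5, 112, 190)

Answer: (5, 112, 190)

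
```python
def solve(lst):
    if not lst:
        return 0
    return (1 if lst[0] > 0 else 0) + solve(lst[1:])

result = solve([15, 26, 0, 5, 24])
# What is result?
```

Count of positive elements in [15, 26, 0, 5, 24] = 4

Answer: 4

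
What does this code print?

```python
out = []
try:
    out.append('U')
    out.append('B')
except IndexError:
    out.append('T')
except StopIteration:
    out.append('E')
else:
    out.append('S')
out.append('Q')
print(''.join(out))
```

Execution trace: 'U' (try body) → 'B' (try body, no exception) → 'S' (else) → 'Q' (after the try/except). Output: UBSQ

Answer: UBSQ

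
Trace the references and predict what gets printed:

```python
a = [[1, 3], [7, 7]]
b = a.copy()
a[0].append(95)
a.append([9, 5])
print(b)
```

Key concept: shallow copy with nested lists.
Step by step:
`a = [[1, 3], [7, 7]]` → a = [[1, 3], [7, 7]]
`b = a.copy()` → b = [[1, 3], [7, 7]]
`a[0].append(95)` → a = [[1, 3, 95], [7, 7]]; b = [[1, 3, 95], [7, 7]]
`a.append([9, 5])` → a = [[1, 3, 95], [7, 7], [9, 5]]
`print(b)` → prints [[1, 3, 95], [7, 7]]

Answer: [[1, 3, 95], [7, 7]]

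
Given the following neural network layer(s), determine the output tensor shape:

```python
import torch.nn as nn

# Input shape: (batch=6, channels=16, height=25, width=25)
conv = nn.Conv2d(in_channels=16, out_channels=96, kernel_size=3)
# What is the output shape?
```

Input: (6, 16, 25, 25) -> Output: (6, 96, 23, 23)

Answer: (6, 96, 23, 23)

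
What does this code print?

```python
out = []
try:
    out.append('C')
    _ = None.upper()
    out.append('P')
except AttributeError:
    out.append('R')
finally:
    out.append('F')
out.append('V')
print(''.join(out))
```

Execution trace: 'C' (try body) → 'R' (except AttributeError) → 'F' (finally) → 'V' (after the try/except). Output: CRFV

Answer: CRFV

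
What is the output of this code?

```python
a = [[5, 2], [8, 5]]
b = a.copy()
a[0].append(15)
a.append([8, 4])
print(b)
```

Key concept: shallow copy with nested lists.
Step by step:
`a = [[5, 2], [8, 5]]` → a = [[5, 2], [8, 5]]
`b = a.copy()` → b = [[5, 2], [8, 5]]
`a[0].append(15)` → a = [[5, 2, 15], [8, 5]]; b = [[5, 2, 15], [8, 5]]
`a.append([8, 4])` → a = [[5, 2, 15], [8, 5], [8, 4]]
`print(b)` → prints [[5, 2, 15], [8, 5]]

Answer: [[5, 2, 15], [8, 5]]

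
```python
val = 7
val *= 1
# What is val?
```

Trace:
`val = 7` → val = 7
`val *= 1` → val = 7
So val = 7

Answer: 7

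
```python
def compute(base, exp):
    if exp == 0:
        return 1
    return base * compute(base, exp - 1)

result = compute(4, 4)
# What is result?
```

compute(4, 4) = 4 * 4 * 4 * 4 = 256

Answer: 256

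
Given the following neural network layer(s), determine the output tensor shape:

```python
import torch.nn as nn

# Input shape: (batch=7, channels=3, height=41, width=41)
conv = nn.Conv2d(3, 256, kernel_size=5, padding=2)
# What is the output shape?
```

Input: (7, 3, 41, 41) -> Output: (7, 256, 41, 41)

Answer: (7, 256, 41, 41)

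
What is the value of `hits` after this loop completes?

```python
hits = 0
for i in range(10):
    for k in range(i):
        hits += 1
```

Triangle number: 0+1+2+...+9
`hits` takes the values: 0 → 1 → 2 → 3 → 4 → 5 → 6 → 7 → 8 → 9 → 10 → 11 → 12 → 13 → 14 → 15 → 16 → 17 → 18 → 19 → 20 → 21 → 22 → 23 → 24 → 25 → 26 → 27 → 28 → 29 → … → 41 → 42 → 43 → 44 → 45

Answer: 45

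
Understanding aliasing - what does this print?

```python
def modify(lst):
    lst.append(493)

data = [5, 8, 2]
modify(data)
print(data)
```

Key concept: function modifies passed list.
Step by step:
`data = [5, 8, 2]` → data = [5, 8, 2]
`modify(data)` → data = [5, 8, 2, 493]
`print(data)` → prints [5, 8, 2, 493]

Answer: [5, 8, 2, 493]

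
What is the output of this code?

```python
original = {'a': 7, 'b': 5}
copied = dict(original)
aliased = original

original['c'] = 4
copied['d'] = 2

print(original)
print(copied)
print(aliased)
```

Key concept: dict() creates copy, assignment creates alias.
Step by step:
`original = {'a': 7, 'b': 5}` → original = {'a': 7, 'b': 5}
`copied = dict(original)` → copied = {'a': 7, 'b': 5}
`aliased = original` → aliased = {'a': 7, 'b': 5} (same object as original)
`original['c'] = 4` → original = {'a': 7, 'b': 5, 'c': 4} (same object as aliased); aliased = {'a': 7, 'b': 5, 'c': 4} (same object as original)
`copied['d'] = 2` → copied = {'a': 7, 'b': 5, 'd': 2}
`print(original)` → prints {'a': 7, 'b': 5, 'c': 4}
`print(copied)` → prints {'a': 7, 'b': 5, 'd': 2}
`print(aliased)` → prints {'a': 7, 'b': 5, 'c': 4}

Answer:
{'a': 7, 'b': 5, 'c': 4}
{'a': 7, 'b': 5, 'd': 2}
{'a': 7, 'b': 5, 'c': 4}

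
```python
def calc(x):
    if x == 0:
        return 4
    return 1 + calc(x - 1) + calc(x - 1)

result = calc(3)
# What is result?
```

calc(x) = 1 + 2·calc(x-1), calc(0)=4. Closed form: (4+1)·2^3 - 1 = 39.

Answer: 39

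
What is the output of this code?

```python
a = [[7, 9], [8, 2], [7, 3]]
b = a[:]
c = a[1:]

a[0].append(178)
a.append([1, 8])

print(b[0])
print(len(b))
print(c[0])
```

Key concept: slice with nested mutation.
Step by step:
`a = [[7, 9], [8, 2], [7, 3]]` → a = [[7, 9], [8, 2], [7, 3]]
`b = a[:]` → b = [[7, 9], [8, 2], [7, 3]]
`c = a[1:]` → c = [[8, 2], [7, 3]]
`a[0].append(178)` → a = [[7, 9, 178], [8, 2], [7, 3]]; b = [[7, 9, 178], [8, 2], [7, 3]]
`a.append([1, 8])` → a = [[7, 9, 178], [8, 2], [7, 3], [1, 8]]
`print(b[0])` → prints [7, 9, 178]
`print(len(b))` → prints 3
`print(c[0])` → prints [8, 2]

Answer:
[7, 9, 178]
3
[8, 2]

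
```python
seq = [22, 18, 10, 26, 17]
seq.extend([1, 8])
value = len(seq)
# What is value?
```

Trace:
`seq = [22, 18, 10, 26, 17]` → seq = [22, 18, 10, 26, 17]
`seq.extend([1, 8])` → seq = [22, 18, 10, 26, 17, 1, 8]
`value = len(seq)` → value = 7
So value = 7

Answer: 7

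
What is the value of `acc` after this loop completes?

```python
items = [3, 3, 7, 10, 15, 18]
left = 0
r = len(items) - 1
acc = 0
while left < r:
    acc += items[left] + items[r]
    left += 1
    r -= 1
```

Sum of pairs from ends
`acc` takes the values: 0 → 21 → 39 → 56

Answer: 56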